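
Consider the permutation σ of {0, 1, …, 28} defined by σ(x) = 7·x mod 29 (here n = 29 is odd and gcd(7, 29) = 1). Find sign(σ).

+1

Start at x=7: 7 → 20 → 24 → 23 → 16 → 25 → 1 → 7 (one orbit).
The orbit structure of x ↦ 7x mod 29: 5 orbits of sizes [7, 7, 7, 7, 1].
Σ(ℓ_i−1) = 29−5 = 24; sign = (−1)^24 = +1.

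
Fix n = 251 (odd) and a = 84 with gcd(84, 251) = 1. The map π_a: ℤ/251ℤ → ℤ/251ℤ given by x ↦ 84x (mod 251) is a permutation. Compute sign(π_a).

Start at x=92: 92 → 198 → 66 → 22 → 91 → 114 → 38 → … (one orbit).
The orbit structure of x ↦ 84x mod 251: 3 orbits of sizes [125, 125, 1].
Σ(ℓ_i−1) = 251−3 = 248; sign = (−1)^248 = +1.

+1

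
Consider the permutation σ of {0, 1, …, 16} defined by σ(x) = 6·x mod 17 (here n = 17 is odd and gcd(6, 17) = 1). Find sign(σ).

Start at x=3: 3 → 1 → 6 → 2 → 12 → 4 → 7 → … (one orbit).
Cycle type of π: 16 + 1; total 2 cycles.
With 2 cycles on 17 points, sign = (−1)^{17−2} = -1.
Check: (6/17) = -1 by Zolotarev.

-1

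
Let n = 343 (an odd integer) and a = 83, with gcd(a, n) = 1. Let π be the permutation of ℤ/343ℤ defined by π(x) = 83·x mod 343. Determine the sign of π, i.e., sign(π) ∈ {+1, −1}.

-1

Orbit of 111 under x↦83x: [111, 295, 132, 323, 55, 106, 223]… (length divides ord_343(83)).
10 cycles of lengths [98, 98, 98, 14, 14, 14, 2, 2, 2, 1].
Σ(ℓ_i−1) = 343−10 = 333; sign = (−1)^333 = -1.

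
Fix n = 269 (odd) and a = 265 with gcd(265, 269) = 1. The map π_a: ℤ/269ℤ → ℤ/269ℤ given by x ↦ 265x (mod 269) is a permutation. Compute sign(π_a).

Orbit of 166 under x↦265x: [166, 143, 235, 136, 263, 24, 173]… (length divides ord_269(265)).
5 cycles of lengths [67, 67, 67, 67, 1].
5 cycles on 269: each ℓ→(−1)^(ℓ−1), product (−1)^264 = +1.

+1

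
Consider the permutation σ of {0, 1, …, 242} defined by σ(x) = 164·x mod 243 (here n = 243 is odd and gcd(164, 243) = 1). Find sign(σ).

Orbit of 4 under x↦164x: [4, 170, 178, 32, 145, 209, 13]… (length divides ord_243(164)).
π_164 has 6 disjoint cycles with lengths [162, 54, 18, 6, 2, 1] on {0,…,242}.
sign(π) = (−1)^{n − #cycles} = (−1)^{243−6} = (−1)^237 = -1.
Zolotarev: (164|243) = -1, matching the cycle-count sign.

-1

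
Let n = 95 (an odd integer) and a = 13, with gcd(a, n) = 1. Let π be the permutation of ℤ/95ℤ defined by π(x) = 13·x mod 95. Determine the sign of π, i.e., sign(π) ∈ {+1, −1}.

Trace 54: π^k(54) = [54, 37, 6, 78, 64, 72, 81] for k=0..6.
Decompose π into cycles: lengths [36, 36, 18, 4, 1] (5 cycles, including the fixed point 0).
Σ(ℓ_i−1) = 95−5 = 90; sign = (−1)^90 = +1.
Check: (13/95) = +1 by Zolotarev.

+1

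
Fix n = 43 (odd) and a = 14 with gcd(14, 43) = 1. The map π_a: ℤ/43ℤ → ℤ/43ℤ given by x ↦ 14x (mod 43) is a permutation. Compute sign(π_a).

Trace 41: π^k(41) = [41, 15, 38, 16, 9, 40, 1] for k=0..6.
π_14 has 3 disjoint cycles with lengths [21, 21, 1] on {0,…,42}.
sign(π) = (−1)^{n − #cycles} = (−1)^{43−3} = (−1)^40 = +1.

+1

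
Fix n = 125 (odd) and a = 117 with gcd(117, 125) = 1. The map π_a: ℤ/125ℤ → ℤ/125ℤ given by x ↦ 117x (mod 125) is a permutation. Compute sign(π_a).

Orbit of 82 under x↦117x: [82, 94, 123, 16, 122, 24, 58]… (length divides ord_125(117)).
4 cycles of lengths [100, 20, 4, 1].
n − c = 125 − 4 = 121; sign = (−1)^121 = -1.

-1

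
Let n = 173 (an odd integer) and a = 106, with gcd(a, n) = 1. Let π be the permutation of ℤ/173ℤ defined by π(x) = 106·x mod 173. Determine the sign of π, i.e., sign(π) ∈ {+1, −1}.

Start at x=43: 43 → 60 → 132 → 152 → 23 → 16 → 139 → … (one orbit).
Decompose π into cycles: lengths [43, 43, 43, 43, 1] (5 cycles, including the fixed point 0).
Σ(ℓ_i−1) = 173−5 = 168; sign = (−1)^168 = +1.
Zolotarev: (106|173) = +1, matching the cycle-count sign.

+1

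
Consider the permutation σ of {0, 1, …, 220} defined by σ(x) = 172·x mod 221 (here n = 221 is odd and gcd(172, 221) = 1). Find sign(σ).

Orbit of 217 under x↦172x: [217, 196, 120, 87, 157, 42, 152]… (length divides ord_221(172)).
π_172 has 15 disjoint cycles with lengths [24, 24, 24, 24, 24, 24, 24, 24, 8, 8, 3, 3, 3, 3, 1] on {0,…,220}.
With 15 cycles on 221 points, sign = (−1)^{221−15} = +1.

+1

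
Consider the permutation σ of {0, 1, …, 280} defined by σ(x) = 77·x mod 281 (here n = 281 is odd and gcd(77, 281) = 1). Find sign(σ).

Orbit of 124 under x↦77x: [124, 275, 100, 113, 271, 73, 1]… (length divides ord_281(77)).
6 cycles of lengths [56, 56, 56, 56, 56, 1].
With 6 cycles on 281 points, sign = (−1)^{281−6} = -1.
Check: (77/281) = -1 by Zolotarev.

-1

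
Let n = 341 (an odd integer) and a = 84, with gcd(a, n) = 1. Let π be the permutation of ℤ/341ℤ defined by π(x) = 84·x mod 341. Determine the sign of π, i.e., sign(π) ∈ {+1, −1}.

Start at x=328: 328 → 272 → 1 → 84 → 236 → 46 → 113 → … (one orbit).
13 cycles of lengths [30, 30, 30, 30, 30, 30, 30, 30, 30, 30, 30, 10, 1].
Σ(ℓ_i−1) = 341−13 = 328; sign = (−1)^328 = +1.
(84|341)_J = +1 (Zolotarev's lemma cross-check).

+1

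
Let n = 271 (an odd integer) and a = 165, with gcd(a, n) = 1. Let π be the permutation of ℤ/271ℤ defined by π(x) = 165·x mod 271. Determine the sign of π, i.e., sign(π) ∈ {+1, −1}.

-1

Start at x=102: 102 → 28 → 13 → 248 → 270 → 106 → 146 → … (one orbit).
π_165 has 16 disjoint cycles with lengths [18, 18, 18, 18, 18, 18, 18, 18, 18, 18, 18, 18, 18, 18, 18, 1] on {0,…,270}.
n − c = 271 − 16 = 255; sign = (−1)^255 = -1.
(165|271)_J = -1 (Zolotarev's lemma cross-check).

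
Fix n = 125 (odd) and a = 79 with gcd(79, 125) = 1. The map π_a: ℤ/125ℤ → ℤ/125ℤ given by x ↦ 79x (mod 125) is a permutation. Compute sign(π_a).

+1

Start at x=91: 91 → 64 → 56 → 49 → 121 → 59 → 36 → … (one orbit).
Cycle type of π: 50×2 + 10×2 + 2×2 + 1; total 7 cycles.
With 7 cycles on 125 points, sign = (−1)^{125−7} = +1.
(79|125)_J = +1 (Zolotarev's lemma cross-check).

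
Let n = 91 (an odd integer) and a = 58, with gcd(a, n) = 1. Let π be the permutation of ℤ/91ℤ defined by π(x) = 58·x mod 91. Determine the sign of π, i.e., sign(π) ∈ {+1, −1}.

Start at x=81: 81 → 57 → 30 → 11 → 1 → 58 → 88 → … (one orbit).
Cycle type of π: 12×7 + 3×2 + 1; total 10 cycles.
10 cycles on 91: each ℓ→(−1)^(ℓ−1), product (−1)^81 = -1.

-1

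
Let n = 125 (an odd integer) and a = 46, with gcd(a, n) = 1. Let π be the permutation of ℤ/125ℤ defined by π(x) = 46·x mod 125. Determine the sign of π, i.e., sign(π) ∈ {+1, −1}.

+1

Orbit of 91 under x↦46x: [91, 61, 56, 76, 121, 66, 36]… (length divides ord_125(46)).
π_46 has 13 disjoint cycles with lengths [25, 25, 25, 25, 5, 5, 5, 5, 1, 1, 1, 1, 1] on {0,…,124}.
Σ(ℓ_i−1) = 125−13 = 112; sign = (−1)^112 = +1.
Check: (46/125) = +1 by Zolotarev.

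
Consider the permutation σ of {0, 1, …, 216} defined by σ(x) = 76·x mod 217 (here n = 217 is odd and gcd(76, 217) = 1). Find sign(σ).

-1

Orbit of 78 under x↦76x: [78, 69, 36, 132, 50, 111, 190]… (length divides ord_217(76)).
π_76 has 12 disjoint cycles with lengths [30, 30, 30, 30, 30, 30, 15, 15, 2, 2, 2, 1] on {0,…,216}.
12 cycles on 217: each ℓ→(−1)^(ℓ−1), product (−1)^205 = -1.
Zolotarev: (76|217) = -1, matching the cycle-count sign.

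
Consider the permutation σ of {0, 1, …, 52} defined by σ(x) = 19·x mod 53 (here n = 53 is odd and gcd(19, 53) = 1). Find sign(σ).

-1

Start at x=19: 19 → 43 → 22 → 47 → 45 → 7 → 27 → … (one orbit).
Cycle type of π: 52 + 1; total 2 cycles.
With 2 cycles on 53 points, sign = (−1)^{53−2} = -1.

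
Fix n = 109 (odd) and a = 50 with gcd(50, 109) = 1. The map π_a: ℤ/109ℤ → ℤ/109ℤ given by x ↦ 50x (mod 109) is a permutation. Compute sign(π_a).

Start at x=104: 104 → 77 → 35 → 6 → 82 → 67 → 80 → … (one orbit).
The orbit structure of x ↦ 50x mod 109: 2 orbits of sizes [108, 1].
109 − 2 = 107 transpositions; sign(π) = (−1)^107 = -1.

-1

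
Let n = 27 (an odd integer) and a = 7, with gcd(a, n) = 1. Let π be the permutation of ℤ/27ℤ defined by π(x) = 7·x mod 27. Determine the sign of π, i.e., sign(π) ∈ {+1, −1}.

+1

Start at x=25: 25 → 13 → 10 → 16 → 4 → 1 → 7 → … (one orbit).
Cycle type of π: 9×2 + 3×2 + 1×3; total 7 cycles.
Σ(ℓ_i−1) = 27−7 = 20; sign = (−1)^20 = +1.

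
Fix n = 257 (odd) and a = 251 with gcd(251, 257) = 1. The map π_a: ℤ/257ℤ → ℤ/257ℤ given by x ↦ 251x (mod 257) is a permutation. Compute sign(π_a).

Start at x=40: 40 → 17 → 155 → 98 → 183 → 187 → 163 → … (one orbit).
The orbit structure of x ↦ 251x mod 257: 2 orbits of sizes [256, 1].
257 − 2 = 255 transpositions; sign(π) = (−1)^255 = -1.

-1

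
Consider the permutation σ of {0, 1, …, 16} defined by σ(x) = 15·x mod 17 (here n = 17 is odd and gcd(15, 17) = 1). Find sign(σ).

+1

Start at x=13: 13 → 8 → 1 → 15 → 4 → 9 → 16 → … (one orbit).
π_15 has 3 disjoint cycles with lengths [8, 8, 1] on {0,…,16}.
3 cycles on 17: each ℓ→(−1)^(ℓ−1), product (−1)^14 = +1.
Zolotarev: (15|17) = +1, matching the cycle-count sign.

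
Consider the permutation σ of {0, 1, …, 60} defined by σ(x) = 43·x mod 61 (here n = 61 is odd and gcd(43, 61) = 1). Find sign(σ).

Orbit of 21 under x↦43x: [21, 49, 33, 16, 17, 60, 18]… (length divides ord_61(43)).
2 cycles of lengths [60, 1].
sign(π) = (−1)^{n − #cycles} = (−1)^{61−2} = (−1)^59 = -1.
Via Zolotarev, sign(π_{43}) = (43|61) = -1.

-1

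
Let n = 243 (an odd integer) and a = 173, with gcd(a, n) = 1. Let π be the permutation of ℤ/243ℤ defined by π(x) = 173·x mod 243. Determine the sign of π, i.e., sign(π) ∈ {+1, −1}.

-1

Start at x=109: 109 → 146 → 229 → 8 → 169 → 77 → 199 → … (one orbit).
The orbit structure of x ↦ 173x mod 243: 6 orbits of sizes [162, 54, 18, 6, 2, 1].
sign(π) = (−1)^{n − #cycles} = (−1)^{243−6} = (−1)^237 = -1.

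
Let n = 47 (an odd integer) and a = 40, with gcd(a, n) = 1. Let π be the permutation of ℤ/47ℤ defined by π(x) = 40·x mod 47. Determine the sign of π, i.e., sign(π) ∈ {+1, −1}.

-1

Trace 4: π^k(4) = [4, 19, 8, 38, 16, 29, 32] for k=0..6.
π_40 has 2 disjoint cycles with lengths [46, 1] on {0,…,46}.
2 cycles on 47: each ℓ→(−1)^(ℓ−1), product (−1)^45 = -1.
Via Zolotarev, sign(π_{40}) = (40|47) = -1.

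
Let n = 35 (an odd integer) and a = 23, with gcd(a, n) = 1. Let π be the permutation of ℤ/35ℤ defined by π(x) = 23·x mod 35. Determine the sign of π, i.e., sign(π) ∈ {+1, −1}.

Orbit of 23 under x↦23x: [23, 4, 22, 16, 18, 29, 2]… (length divides ord_35(23)).
Cycle lengths of π_23 on ℤ/35ℤ: [12, 12, 4, 3, 3, 1]; 6 cycles in total.
35 − 6 = 29 transpositions; sign(π) = (−1)^29 = -1.
Zolotarev: (23|35) = -1, matching the cycle-count sign.

-1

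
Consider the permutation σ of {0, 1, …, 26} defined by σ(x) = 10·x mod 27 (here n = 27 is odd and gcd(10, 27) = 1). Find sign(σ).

+1

Trace 19: π^k(19) = [19, 1, 10] for k=0..2.
15 cycles of lengths [3, 3, 3, 3, 3, 3, 1, 1, 1, 1, 1, 1, 1, 1, 1].
sign(π) = (−1)^{n − #cycles} = (−1)^{27−15} = (−1)^12 = +1.
Via Zolotarev, sign(π_{10}) = (10|27) = +1.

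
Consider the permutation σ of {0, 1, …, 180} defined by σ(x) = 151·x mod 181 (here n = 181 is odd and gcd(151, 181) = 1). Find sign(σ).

Orbit of 64 under x↦151x: [64, 71, 42, 7, 152, 146, 145]… (length divides ord_181(151)).
The orbit structure of x ↦ 151x mod 181: 4 orbits of sizes [60, 60, 60, 1].
4 cycles on 181: each ℓ→(−1)^(ℓ−1), product (−1)^177 = -1.

-1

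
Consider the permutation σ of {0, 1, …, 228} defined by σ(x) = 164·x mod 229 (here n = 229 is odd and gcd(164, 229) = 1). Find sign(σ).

-1

Trace 223: π^k(223) = [223, 161, 69, 95, 8, 167, 137] for k=0..6.
2 cycles of lengths [228, 1].
Σ(ℓ_i−1) = 229−2 = 227; sign = (−1)^227 = -1.
The Jacobi symbol (164|229) = -1 (Zolotarev) agrees.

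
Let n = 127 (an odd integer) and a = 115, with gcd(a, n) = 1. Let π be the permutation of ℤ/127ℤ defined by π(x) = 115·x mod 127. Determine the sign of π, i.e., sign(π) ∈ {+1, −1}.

Start at x=38: 38 → 52 → 11 → 122 → 60 → 42 → 4 → … (one orbit).
π_115 has 3 disjoint cycles with lengths [63, 63, 1] on {0,…,126}.
With 3 cycles on 127 points, sign = (−1)^{127−3} = +1.
(115|127)_J = +1 (Zolotarev's lemma cross-check).

+1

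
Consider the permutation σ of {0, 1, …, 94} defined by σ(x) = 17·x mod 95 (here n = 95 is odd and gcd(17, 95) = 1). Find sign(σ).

Orbit of 6 under x↦17x: [6, 7, 24, 28, 1, 17, 4]… (length divides ord_95(17)).
Cycle lengths of π_17 on ℤ/95ℤ: [36, 36, 9, 9, 4, 1]; 6 cycles in total.
With 6 cycles on 95 points, sign = (−1)^{95−6} = -1.

-1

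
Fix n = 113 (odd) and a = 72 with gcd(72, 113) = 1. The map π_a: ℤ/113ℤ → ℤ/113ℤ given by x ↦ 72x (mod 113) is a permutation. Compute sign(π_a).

Orbit of 25 under x↦72x: [25, 105, 102, 112, 41, 14, 104]… (length divides ord_113(72)).
Cycle type of π: 56×2 + 1; total 3 cycles.
3 cycles on 113: each ℓ→(−1)^(ℓ−1), product (−1)^110 = +1.
(72|113)_J = +1 (Zolotarev's lemma cross-check).

+1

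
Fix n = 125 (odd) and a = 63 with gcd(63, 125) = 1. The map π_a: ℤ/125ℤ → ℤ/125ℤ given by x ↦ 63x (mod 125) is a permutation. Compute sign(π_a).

Start at x=61: 61 → 93 → 109 → 117 → 121 → 123 → 124 → … (one orbit).
Cycle lengths of π_63 on ℤ/125ℤ: [100, 20, 4, 1]; 4 cycles in total.
Σ(ℓ_i−1) = 125−4 = 121; sign = (−1)^121 = -1.
Zolotarev: (63|125) = -1, matching the cycle-count sign.

-1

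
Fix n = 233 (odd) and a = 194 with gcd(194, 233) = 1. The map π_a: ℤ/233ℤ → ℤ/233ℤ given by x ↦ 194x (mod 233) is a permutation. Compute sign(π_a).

-1

Trace 32: π^k(32) = [32, 150, 208, 43, 187, 163, 167] for k=0..6.
The orbit structure of x ↦ 194x mod 233: 2 orbits of sizes [232, 1].
Σ(ℓ_i−1) = 233−2 = 231; sign = (−1)^231 = -1.
Zolotarev: (194|233) = -1, matching the cycle-count sign.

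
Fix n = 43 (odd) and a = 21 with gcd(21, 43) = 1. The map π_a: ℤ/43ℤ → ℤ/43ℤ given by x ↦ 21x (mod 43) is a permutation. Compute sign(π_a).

+1

Start at x=1: 1 → 21 → 11 → 16 → 35 → 4 → 41 → 1 (one orbit).
The orbit structure of x ↦ 21x mod 43: 7 orbits of sizes [7, 7, 7, 7, 7, 7, 1].
sign(π) = (−1)^{n − #cycles} = (−1)^{43−7} = (−1)^36 = +1.
Check: (21/43) = +1 by Zolotarev.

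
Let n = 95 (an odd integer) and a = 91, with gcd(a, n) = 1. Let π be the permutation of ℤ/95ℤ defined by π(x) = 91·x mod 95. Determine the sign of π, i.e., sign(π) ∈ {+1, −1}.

Trace 81: π^k(81) = [81, 56, 61, 41, 26, 86, 36] for k=0..6.
Decompose π into cycles: lengths [18, 18, 18, 18, 18, 1, 1, 1, 1, 1] (10 cycles, including the fixed point 0).
10 cycles on 95: each ℓ→(−1)^(ℓ−1), product (−1)^85 = -1.
Zolotarev: (91|95) = -1, matching the cycle-count sign.

-1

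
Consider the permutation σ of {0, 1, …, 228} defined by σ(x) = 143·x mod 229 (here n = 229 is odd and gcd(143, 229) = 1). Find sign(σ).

Start at x=27: 27 → 197 → 4 → 114 → 43 → 195 → 176 → … (one orbit).
Decompose π into cycles: lengths [76, 76, 76, 1] (4 cycles, including the fixed point 0).
Σ(ℓ_i−1) = 229−4 = 225; sign = (−1)^225 = -1.
Check: (143/229) = -1 by Zolotarev.

-1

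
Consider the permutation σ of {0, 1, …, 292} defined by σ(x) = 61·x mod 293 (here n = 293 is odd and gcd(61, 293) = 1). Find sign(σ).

Trace 68: π^k(68) = [68, 46, 169, 54, 71, 229, 198] for k=0..6.
Cycle lengths of π_61 on ℤ/293ℤ: [146, 146, 1]; 3 cycles in total.
With 3 cycles on 293 points, sign = (−1)^{293−3} = +1.
(61|293)_J = +1 (Zolotarev's lemma cross-check).

+1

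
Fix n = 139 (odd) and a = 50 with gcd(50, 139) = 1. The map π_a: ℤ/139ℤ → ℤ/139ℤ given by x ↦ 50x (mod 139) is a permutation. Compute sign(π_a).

-1

Trace 112: π^k(112) = [112, 40, 54, 59, 31, 21, 77] for k=0..6.
π_50 has 2 disjoint cycles with lengths [138, 1] on {0,…,138}.
With 2 cycles on 139 points, sign = (−1)^{139−2} = -1.
(50|139)_J = -1 (Zolotarev's lemma cross-check).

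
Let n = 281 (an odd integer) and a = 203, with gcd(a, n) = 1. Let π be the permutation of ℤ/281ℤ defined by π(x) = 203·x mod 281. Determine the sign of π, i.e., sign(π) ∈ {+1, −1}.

Trace 175: π^k(175) = [175, 119, 272, 140, 39, 49, 112] for k=0..6.
3 cycles of lengths [140, 140, 1].
With 3 cycles on 281 points, sign = (−1)^{281−3} = +1.

+1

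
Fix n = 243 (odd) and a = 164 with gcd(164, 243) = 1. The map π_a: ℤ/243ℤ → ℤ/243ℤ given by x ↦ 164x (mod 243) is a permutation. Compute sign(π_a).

-1

Start at x=44: 44 → 169 → 14 → 109 → 137 → 112 → 143 → … (one orbit).
Decompose π into cycles: lengths [162, 54, 18, 6, 2, 1] (6 cycles, including the fixed point 0).
sign(π) = (−1)^{n − #cycles} = (−1)^{243−6} = (−1)^237 = -1.
Zolotarev: (164|243) = -1, matching the cycle-count sign.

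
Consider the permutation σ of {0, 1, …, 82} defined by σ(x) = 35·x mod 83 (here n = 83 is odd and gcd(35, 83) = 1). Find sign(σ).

Trace 75: π^k(75) = [75, 52, 77, 39, 37, 50, 7] for k=0..6.
π_35 has 2 disjoint cycles with lengths [82, 1] on {0,…,82}.
Σ(ℓ_i−1) = 83−2 = 81; sign = (−1)^81 = -1.
(35|83)_J = -1 (Zolotarev's lemma cross-check).

-1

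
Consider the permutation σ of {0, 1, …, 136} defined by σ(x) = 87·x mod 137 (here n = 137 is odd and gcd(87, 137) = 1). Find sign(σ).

Orbit of 4 under x↦87x: [4, 74, 136, 50, 103, 56, 77]… (length divides ord_137(87)).
Cycle type of π: 34×4 + 1; total 5 cycles.
With 5 cycles on 137 points, sign = (−1)^{137−5} = +1.
(87|137)_J = +1 (Zolotarev's lemma cross-check).

+1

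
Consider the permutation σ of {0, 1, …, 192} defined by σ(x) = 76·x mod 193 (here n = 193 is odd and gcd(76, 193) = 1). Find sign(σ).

-1

Trace 14: π^k(14) = [14, 99, 190, 158, 42, 104, 184] for k=0..6.
Cycle type of π: 64×3 + 1; total 4 cycles.
With 4 cycles on 193 points, sign = (−1)^{193−4} = -1.
Zolotarev: (76|193) = -1, matching the cycle-count sign.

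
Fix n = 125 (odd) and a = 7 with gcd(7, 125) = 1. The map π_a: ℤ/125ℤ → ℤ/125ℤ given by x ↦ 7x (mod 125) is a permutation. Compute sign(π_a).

-1

Start at x=18: 18 → 1 → 7 → 49 → 93 → 26 → 57 → … (one orbit).
The orbit structure of x ↦ 7x mod 125: 12 orbits of sizes [20, 20, 20, 20, 20, 4, 4, 4, 4, 4, 4, 1].
With 12 cycles on 125 points, sign = (−1)^{125−12} = -1.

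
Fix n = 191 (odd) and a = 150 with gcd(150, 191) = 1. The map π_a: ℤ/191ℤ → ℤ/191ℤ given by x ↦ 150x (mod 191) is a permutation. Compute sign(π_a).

+1

Trace 180: π^k(180) = [180, 69, 36, 52, 160, 125, 32] for k=0..6.
The orbit structure of x ↦ 150x mod 191: 11 orbits of sizes [19, 19, 19, 19, 19, 19, 19, 19, 19, 19, 1].
191 − 11 = 180 transpositions; sign(π) = (−1)^180 = +1.
(150|191)_J = +1 (Zolotarev's lemma cross-check).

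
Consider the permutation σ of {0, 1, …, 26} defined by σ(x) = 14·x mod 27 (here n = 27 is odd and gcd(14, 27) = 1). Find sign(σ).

-1

Orbit of 20 under x↦14x: [20, 10, 5, 16, 8, 4, 2]… (length divides ord_27(14)).
Decompose π into cycles: lengths [18, 6, 2, 1] (4 cycles, including the fixed point 0).
4 cycles on 27: each ℓ→(−1)^(ℓ−1), product (−1)^23 = -1.
Zolotarev: (14|27) = -1, matching the cycle-count sign.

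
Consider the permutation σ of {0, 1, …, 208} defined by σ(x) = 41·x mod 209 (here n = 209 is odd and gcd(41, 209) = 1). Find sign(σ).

Orbit of 119 under x↦41x: [119, 72, 26, 21, 25, 189, 16]… (length divides ord_209(41)).
Decompose π into cycles: lengths [90, 90, 18, 10, 1] (5 cycles, including the fixed point 0).
n − c = 209 − 5 = 204; sign = (−1)^204 = +1.
Via Zolotarev, sign(π_{41}) = (41|209) = +1.

+1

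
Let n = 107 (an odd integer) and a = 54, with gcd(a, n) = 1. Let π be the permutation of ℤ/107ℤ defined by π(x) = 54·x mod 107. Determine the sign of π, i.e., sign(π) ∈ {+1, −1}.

-1

Trace 46: π^k(46) = [46, 23, 65, 86, 43, 75, 91] for k=0..6.
Decompose π into cycles: lengths [106, 1] (2 cycles, including the fixed point 0).
sign(π) = (−1)^{n − #cycles} = (−1)^{107−2} = (−1)^105 = -1.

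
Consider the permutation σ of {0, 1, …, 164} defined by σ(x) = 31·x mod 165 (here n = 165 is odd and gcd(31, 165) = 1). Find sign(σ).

Orbit of 91 under x↦31x: [91, 16, 1, 31, 136]… (length divides ord_165(31)).
Cycle lengths of π_31 on ℤ/165ℤ: [5, 5, 5, 5, 5, 5, 5, 5, 5, 5, 5, 5, 5, 5, 5, 5, 5, 5, 5, 5, 5, 5, 5, 5, 5, 5, 5, 5, 5, 5, 1, 1, 1, 1, 1, 1, 1, 1, 1, 1, 1, 1, 1, 1, 1]; 45 cycles in total.
45 cycles on 165: each ℓ→(−1)^(ℓ−1), product (−1)^120 = +1.
Via Zolotarev, sign(π_{31}) = (31|165) = +1.

+1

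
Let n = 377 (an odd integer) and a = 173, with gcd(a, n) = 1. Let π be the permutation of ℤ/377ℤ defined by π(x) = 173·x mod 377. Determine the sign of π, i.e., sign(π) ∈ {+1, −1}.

Trace 231: π^k(231) = [231, 1, 173, 146, 376, 204] for k=0..5.
Cycle lengths of π_173 on ℤ/377ℤ: [6, 6, 6, 6, 6, 6, 6, 6, 6, 6, 6, 6, 6, 6, 6, 6, 6, 6, 6, 6, 6, 6, 6, 6, 6, 6, 6, 6, 6, 6, 6, 6, 6, 6, 6, 6, 6, 6, 6, 6, 6, 6, 6, 6, 6, 6, 6, 6, 6, 6, 6, 6, 6, 6, 6, 6, 6, 6, 2, 2, 2, 2, 2, 2, 2, 2, 2, 2, 2, 2, 2, 2, 1]; 73 cycles in total.
n − c = 377 − 73 = 304; sign = (−1)^304 = +1.
(173|377)_J = +1 (Zolotarev's lemma cross-check).

+1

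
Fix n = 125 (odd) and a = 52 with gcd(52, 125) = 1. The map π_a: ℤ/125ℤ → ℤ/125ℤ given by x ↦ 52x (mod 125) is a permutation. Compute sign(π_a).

-1

Trace 88: π^k(88) = [88, 76, 77, 4, 83, 66, 57] for k=0..6.
π_52 has 4 disjoint cycles with lengths [100, 20, 4, 1] on {0,…,124}.
Σ(ℓ_i−1) = 125−4 = 121; sign = (−1)^121 = -1.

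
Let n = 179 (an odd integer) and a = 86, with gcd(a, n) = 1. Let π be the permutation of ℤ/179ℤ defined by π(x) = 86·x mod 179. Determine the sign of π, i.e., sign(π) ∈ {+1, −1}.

Orbit of 127 under x↦86x: [127, 3, 79, 171, 28, 81, 164]… (length divides ord_179(86)).
Cycle type of π: 178 + 1; total 2 cycles.
2 cycles on 179: each ℓ→(−1)^(ℓ−1), product (−1)^177 = -1.
Zolotarev: (86|179) = -1, matching the cycle-count sign.

-1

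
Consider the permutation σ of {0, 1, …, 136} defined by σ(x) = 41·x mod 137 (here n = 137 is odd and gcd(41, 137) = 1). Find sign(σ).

Start at x=100: 100 → 127 → 1 → 41 → 37 → 10 → 136 → … (one orbit).
π_41 has 18 disjoint cycles with lengths [8, 8, 8, 8, 8, 8, 8, 8, 8, 8, 8, 8, 8, 8, 8, 8, 8, 1] on {0,…,136}.
Σ(ℓ_i−1) = 137−18 = 119; sign = (−1)^119 = -1.
(41|137)_J = -1 (Zolotarev's lemma cross-check).

-1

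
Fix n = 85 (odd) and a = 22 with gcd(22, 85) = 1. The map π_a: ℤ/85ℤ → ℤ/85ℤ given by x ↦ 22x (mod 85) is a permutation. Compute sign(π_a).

+1

Orbit of 19 under x↦22x: [19, 78, 16, 12, 9, 28, 21]… (length divides ord_85(22)).
π_22 has 7 disjoint cycles with lengths [16, 16, 16, 16, 16, 4, 1] on {0,…,84}.
7 cycles on 85: each ℓ→(−1)^(ℓ−1), product (−1)^78 = +1.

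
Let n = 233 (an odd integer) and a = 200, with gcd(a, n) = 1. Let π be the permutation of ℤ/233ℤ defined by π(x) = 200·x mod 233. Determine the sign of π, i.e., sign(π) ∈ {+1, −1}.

Trace 208: π^k(208) = [208, 126, 36, 210, 60, 117, 100] for k=0..6.
Cycle lengths of π_200 on ℤ/233ℤ: [116, 116, 1]; 3 cycles in total.
With 3 cycles on 233 points, sign = (−1)^{233−3} = +1.
(200|233)_J = +1 (Zolotarev's lemma cross-check).

+1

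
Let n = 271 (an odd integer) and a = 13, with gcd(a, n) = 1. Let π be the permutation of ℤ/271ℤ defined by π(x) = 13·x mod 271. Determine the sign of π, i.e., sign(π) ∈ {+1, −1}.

-1

Trace 13: π^k(13) = [13, 169, 29, 106, 23, 28, 93] for k=0..6.
Decompose π into cycles: lengths [18, 18, 18, 18, 18, 18, 18, 18, 18, 18, 18, 18, 18, 18, 18, 1] (16 cycles, including the fixed point 0).
271 − 16 = 255 transpositions; sign(π) = (−1)^255 = -1.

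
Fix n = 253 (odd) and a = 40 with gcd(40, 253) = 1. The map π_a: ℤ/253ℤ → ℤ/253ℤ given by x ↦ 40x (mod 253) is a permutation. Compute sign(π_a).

+1

Orbit of 28 under x↦40x: [28, 108, 19, 1, 40, 82, 244]… (length divides ord_253(40)).
Cycle lengths of π_40 on ℤ/253ℤ: [110, 110, 22, 10, 1]; 5 cycles in total.
253 − 5 = 248 transpositions; sign(π) = (−1)^248 = +1.
Check: (40/253) = +1 by Zolotarev.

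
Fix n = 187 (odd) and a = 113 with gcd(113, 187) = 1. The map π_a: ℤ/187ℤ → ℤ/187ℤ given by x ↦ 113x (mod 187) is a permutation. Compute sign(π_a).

Trace 37: π^k(37) = [37, 67, 91, 185, 148, 81, 177] for k=0..6.
6 cycles of lengths [80, 80, 16, 5, 5, 1].
n − c = 187 − 6 = 181; sign = (−1)^181 = -1.
Via Zolotarev, sign(π_{113}) = (113|187) = -1.

-1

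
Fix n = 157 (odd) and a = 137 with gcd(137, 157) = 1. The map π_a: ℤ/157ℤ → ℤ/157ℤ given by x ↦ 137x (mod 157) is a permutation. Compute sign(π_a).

Trace 82: π^k(82) = [82, 87, 144, 103, 138, 66, 93] for k=0..6.
Decompose π into cycles: lengths [156, 1] (2 cycles, including the fixed point 0).
Σ(ℓ_i−1) = 157−2 = 155; sign = (−1)^155 = -1.

-1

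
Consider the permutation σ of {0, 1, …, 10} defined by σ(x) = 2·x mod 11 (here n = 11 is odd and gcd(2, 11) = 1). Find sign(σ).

Start at x=9: 9 → 7 → 3 → 6 → 1 → 2 → 4 → … (one orbit).
The orbit structure of x ↦ 2x mod 11: 2 orbits of sizes [10, 1].
Σ(ℓ_i−1) = 11−2 = 9; sign = (−1)^9 = -1.
(2|11)_J = -1 (Zolotarev's lemma cross-check).

-1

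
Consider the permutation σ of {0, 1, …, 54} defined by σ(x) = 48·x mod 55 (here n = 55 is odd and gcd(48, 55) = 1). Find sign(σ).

Trace 14: π^k(14) = [14, 12, 26, 38, 9, 47, 1] for k=0..6.
6 cycles of lengths [20, 20, 5, 5, 4, 1].
6 cycles on 55: each ℓ→(−1)^(ℓ−1), product (−1)^49 = -1.

-1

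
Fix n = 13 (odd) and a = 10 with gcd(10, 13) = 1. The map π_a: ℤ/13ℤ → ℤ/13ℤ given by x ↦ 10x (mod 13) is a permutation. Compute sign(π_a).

Trace 9: π^k(9) = [9, 12, 3, 4, 1, 10] for k=0..5.
π_10 has 3 disjoint cycles with lengths [6, 6, 1] on {0,…,12}.
13 − 3 = 10 transpositions; sign(π) = (−1)^10 = +1.

+1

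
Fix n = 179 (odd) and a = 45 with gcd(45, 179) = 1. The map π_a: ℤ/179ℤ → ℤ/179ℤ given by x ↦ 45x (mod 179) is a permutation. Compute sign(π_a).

Start at x=172: 172 → 43 → 145 → 81 → 65 → 61 → 60 → … (one orbit).
Decompose π into cycles: lengths [89, 89, 1] (3 cycles, including the fixed point 0).
Σ(ℓ_i−1) = 179−3 = 176; sign = (−1)^176 = +1.
(45|179)_J = +1 (Zolotarev's lemma cross-check).

+1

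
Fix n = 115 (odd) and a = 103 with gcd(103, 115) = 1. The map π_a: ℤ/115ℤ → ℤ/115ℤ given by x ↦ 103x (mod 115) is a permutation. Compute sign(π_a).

Start at x=68: 68 → 104 → 17 → 26 → 33 → 64 → 37 → … (one orbit).
Cycle lengths of π_103 on ℤ/115ℤ: [44, 44, 22, 4, 1]; 5 cycles in total.
115 − 5 = 110 transpositions; sign(π) = (−1)^110 = +1.
The Jacobi symbol (103|115) = +1 (Zolotarev) agrees.

+1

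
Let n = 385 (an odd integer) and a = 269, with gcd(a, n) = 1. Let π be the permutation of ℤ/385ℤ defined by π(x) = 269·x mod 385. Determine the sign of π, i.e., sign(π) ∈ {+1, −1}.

Start at x=291: 291 → 124 → 246 → 339 → 331 → 104 → 256 → … (one orbit).
Cycle type of π: 30×10 + 10×4 + 6×5 + 5×2 + 2×2 + 1; total 24 cycles.
385 − 24 = 361 transpositions; sign(π) = (−1)^361 = -1.

-1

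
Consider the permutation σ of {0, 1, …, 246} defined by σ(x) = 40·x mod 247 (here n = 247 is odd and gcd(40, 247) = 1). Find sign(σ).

Start at x=183: 183 → 157 → 105 → 1 → 40 → 118 → 27 → … (one orbit).
Decompose π into cycles: lengths [18, 18, 18, 18, 18, 18, 18, 18, 18, 18, 18, 18, 18, 1, 1, 1, 1, 1, 1, 1, 1, 1, 1, 1, 1, 1] (26 cycles, including the fixed point 0).
247 − 26 = 221 transpositions; sign(π) = (−1)^221 = -1.
(40|247)_J = -1 (Zolotarev's lemma cross-check).

-1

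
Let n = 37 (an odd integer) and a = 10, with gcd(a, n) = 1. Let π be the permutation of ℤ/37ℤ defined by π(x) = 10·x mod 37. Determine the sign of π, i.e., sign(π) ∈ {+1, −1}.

+1

Orbit of 26 under x↦10x: [26, 1, 10]… (length divides ord_37(10)).
The orbit structure of x ↦ 10x mod 37: 13 orbits of sizes [3, 3, 3, 3, 3, 3, 3, 3, 3, 3, 3, 3, 1].
sign(π) = (−1)^{n − #cycles} = (−1)^{37−13} = (−1)^24 = +1.
Via Zolotarev, sign(π_{10}) = (10|37) = +1.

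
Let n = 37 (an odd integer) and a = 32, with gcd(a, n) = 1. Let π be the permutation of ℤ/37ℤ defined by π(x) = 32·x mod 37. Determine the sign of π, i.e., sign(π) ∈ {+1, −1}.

-1

Trace 18: π^k(18) = [18, 21, 6, 7, 2, 27, 13] for k=0..6.
π_32 has 2 disjoint cycles with lengths [36, 1] on {0,…,36}.
n − c = 37 − 2 = 35; sign = (−1)^35 = -1.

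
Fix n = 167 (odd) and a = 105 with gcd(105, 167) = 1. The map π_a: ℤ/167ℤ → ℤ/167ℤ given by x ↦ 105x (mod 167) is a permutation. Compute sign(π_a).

-1

Orbit of 50 under x↦105x: [50, 73, 150, 52, 116, 156, 14]… (length divides ord_167(105)).
Cycle type of π: 166 + 1; total 2 cycles.
sign(π) = (−1)^{n − #cycles} = (−1)^{167−2} = (−1)^165 = -1.
(105|167)_J = -1 (Zolotarev's lemma cross-check).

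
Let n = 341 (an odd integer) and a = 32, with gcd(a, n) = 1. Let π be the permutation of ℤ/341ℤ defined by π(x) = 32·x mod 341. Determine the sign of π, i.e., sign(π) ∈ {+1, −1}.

Trace 32: π^k(32) = [32, 1] for k=0..1.
π_32 has 186 disjoint cycles with lengths [2, 2, 2, 2, 2, 2, 2, 2, 2, 2, 2, 2, 2, 2, 2, 2, 2, 2, 2, 2, 2, 2, 2, 2, 2, 2, 2, 2, 2, 2, 2, 2, 2, 2, 2, 2, 2, 2, 2, 2, 2, 2, 2, 2, 2, 2, 2, 2, 2, 2, 2, 2, 2, 2, 2, 2, 2, 2, 2, 2, 2, 2, 2, 2, 2, 2, 2, 2, 2, 2, 2, 2, 2, 2, 2, 2, 2, 2, 2, 2, 2, 2, 2, 2, 2, 2, 2, 2, 2, 2, 2, 2, 2, 2, 2, 2, 2, 2, 2, 2, 2, 2, 2, 2, 2, 2, 2, 2, 2, 2, 2, 2, 2, 2, 2, 2, 2, 2, 2, 2, 2, 2, 2, 2, 2, 2, 2, 2, 2, 2, 2, 2, 2, 2, 2, 2, 2, 2, 2, 2, 2, 2, 2, 2, 2, 2, 2, 2, 2, 2, 2, 2, 2, 2, 2, 1, 1, 1, 1, 1, 1, 1, 1, 1, 1, 1, 1, 1, 1, 1, 1, 1, 1, 1, 1, 1, 1, 1, 1, 1, 1, 1, 1, 1, 1, 1] on {0,…,340}.
n − c = 341 − 186 = 155; sign = (−1)^155 = -1.
Zolotarev: (32|341) = -1, matching the cycle-count sign.

-1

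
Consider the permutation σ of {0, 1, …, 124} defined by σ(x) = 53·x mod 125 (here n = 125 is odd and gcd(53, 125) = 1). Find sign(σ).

Start at x=36: 36 → 33 → 124 → 72 → 66 → 123 → 19 → … (one orbit).
Cycle lengths of π_53 on ℤ/125ℤ: [100, 20, 4, 1]; 4 cycles in total.
With 4 cycles on 125 points, sign = (−1)^{125−4} = -1.

-1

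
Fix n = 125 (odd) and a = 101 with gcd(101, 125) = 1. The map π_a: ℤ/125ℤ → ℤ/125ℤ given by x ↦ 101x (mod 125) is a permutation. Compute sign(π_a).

+1

Start at x=1: 1 → 101 → 76 → 51 → 26 → 1 (one orbit).
Decompose π into cycles: lengths [5, 5, 5, 5, 5, 5, 5, 5, 5, 5, 5, 5, 5, 5, 5, 5, 5, 5, 5, 5, 1, 1, 1, 1, 1, 1, 1, 1, 1, 1, 1, 1, 1, 1, 1, 1, 1, 1, 1, 1, 1, 1, 1, 1, 1] (45 cycles, including the fixed point 0).
45 cycles on 125: each ℓ→(−1)^(ℓ−1), product (−1)^80 = +1.
Via Zolotarev, sign(π_{101}) = (101|125) = +1.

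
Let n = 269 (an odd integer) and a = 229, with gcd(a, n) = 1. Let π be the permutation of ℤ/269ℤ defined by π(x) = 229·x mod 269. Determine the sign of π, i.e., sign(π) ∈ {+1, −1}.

-1

Trace 163: π^k(163) = [163, 205, 139, 89, 206, 99, 75] for k=0..6.
Cycle type of π: 268 + 1; total 2 cycles.
Σ(ℓ_i−1) = 269−2 = 267; sign = (−1)^267 = -1.
Via Zolotarev, sign(π_{229}) = (229|269) = -1.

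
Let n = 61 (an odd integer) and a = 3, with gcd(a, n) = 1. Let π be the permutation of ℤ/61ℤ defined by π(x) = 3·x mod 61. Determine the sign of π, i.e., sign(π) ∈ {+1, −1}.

+1

Start at x=20: 20 → 60 → 58 → 52 → 34 → 41 → 1 → … (one orbit).
Cycle lengths of π_3 on ℤ/61ℤ: [10, 10, 10, 10, 10, 10, 1]; 7 cycles in total.
n − c = 61 − 7 = 54; sign = (−1)^54 = +1.
The Jacobi symbol (3|61) = +1 (Zolotarev) agrees.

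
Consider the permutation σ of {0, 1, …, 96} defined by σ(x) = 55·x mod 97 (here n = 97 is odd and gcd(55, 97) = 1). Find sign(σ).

Start at x=89: 89 → 45 → 50 → 34 → 27 → 30 → 1 → … (one orbit).
Cycle type of π: 32×3 + 1; total 4 cycles.
sign(π) = (−1)^{n − #cycles} = (−1)^{97−4} = (−1)^93 = -1.

-1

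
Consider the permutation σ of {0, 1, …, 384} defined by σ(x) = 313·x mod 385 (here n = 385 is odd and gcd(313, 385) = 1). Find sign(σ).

+1

Orbit of 291 under x↦313x: [291, 223, 114, 262, 1, 313, 179]… (length divides ord_385(313)).
Cycle lengths of π_313 on ℤ/385ℤ: [60, 60, 60, 60, 30, 30, 20, 20, 12, 12, 6, 5, 5, 4, 1]; 15 cycles in total.
385 − 15 = 370 transpositions; sign(π) = (−1)^370 = +1.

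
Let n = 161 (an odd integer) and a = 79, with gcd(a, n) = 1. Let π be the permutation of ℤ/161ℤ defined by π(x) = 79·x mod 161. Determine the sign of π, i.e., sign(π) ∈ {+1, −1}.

Start at x=93: 93 → 102 → 8 → 149 → 18 → 134 → 121 → … (one orbit).
π_79 has 6 disjoint cycles with lengths [66, 66, 22, 3, 3, 1] on {0,…,160}.
n − c = 161 − 6 = 155; sign = (−1)^155 = -1.
Check: (79/161) = -1 by Zolotarev.

-1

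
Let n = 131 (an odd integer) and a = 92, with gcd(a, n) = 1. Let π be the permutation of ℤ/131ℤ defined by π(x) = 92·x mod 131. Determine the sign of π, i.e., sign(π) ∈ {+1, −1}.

-1

Orbit of 24 under x↦92x: [24, 112, 86, 52, 68, 99, 69]… (length divides ord_131(92)).
Decompose π into cycles: lengths [26, 26, 26, 26, 26, 1] (6 cycles, including the fixed point 0).
With 6 cycles on 131 points, sign = (−1)^{131−6} = -1.
Zolotarev: (92|131) = -1, matching the cycle-count sign.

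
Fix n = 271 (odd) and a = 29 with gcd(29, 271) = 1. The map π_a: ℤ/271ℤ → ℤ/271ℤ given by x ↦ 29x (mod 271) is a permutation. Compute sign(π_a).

-1

Trace 242: π^k(242) = [242, 243, 1, 29, 28, 270] for k=0..5.
Cycle type of π: 6×45 + 1; total 46 cycles.
With 46 cycles on 271 points, sign = (−1)^{271−46} = -1.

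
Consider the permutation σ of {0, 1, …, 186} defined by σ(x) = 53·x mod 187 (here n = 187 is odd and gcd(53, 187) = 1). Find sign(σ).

Orbit of 169 under x↦53x: [169, 168, 115, 111, 86, 70, 157]… (length divides ord_187(53)).
π_53 has 9 disjoint cycles with lengths [40, 40, 40, 40, 8, 8, 5, 5, 1] on {0,…,186}.
With 9 cycles on 187 points, sign = (−1)^{187−9} = +1.

+1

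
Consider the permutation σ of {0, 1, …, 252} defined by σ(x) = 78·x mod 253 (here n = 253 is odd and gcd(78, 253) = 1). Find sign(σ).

+1

Start at x=100: 100 → 210 → 188 → 243 → 232 → 133 → 1 → … (one orbit).
Cycle type of π: 11×22 + 1×11; total 33 cycles.
sign(π) = (−1)^{n − #cycles} = (−1)^{253−33} = (−1)^220 = +1.
Zolotarev: (78|253) = +1, matching the cycle-count sign.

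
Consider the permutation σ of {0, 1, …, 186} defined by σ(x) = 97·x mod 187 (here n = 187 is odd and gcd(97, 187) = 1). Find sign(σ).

-1

Orbit of 148 under x↦97x: [148, 144, 130, 81, 3, 104, 177]… (length divides ord_187(97)).
The orbit structure of x ↦ 97x mod 187: 6 orbits of sizes [80, 80, 16, 5, 5, 1].
n − c = 187 − 6 = 181; sign = (−1)^181 = -1.
Check: (97/187) = -1 by Zolotarev.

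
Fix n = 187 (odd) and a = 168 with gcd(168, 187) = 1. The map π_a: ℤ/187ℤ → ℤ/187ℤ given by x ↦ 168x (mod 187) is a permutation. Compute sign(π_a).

+1

Trace 16: π^k(16) = [16, 70, 166, 25, 86, 49, 4] for k=0..6.
9 cycles of lengths [40, 40, 40, 40, 8, 8, 5, 5, 1].
sign(π) = (−1)^{n − #cycles} = (−1)^{187−9} = (−1)^178 = +1.
Zolotarev: (168|187) = +1, matching the cycle-count sign.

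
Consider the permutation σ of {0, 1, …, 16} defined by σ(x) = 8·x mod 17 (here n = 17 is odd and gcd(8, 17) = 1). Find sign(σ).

+1

Orbit of 15 under x↦8x: [15, 1, 8, 13, 2, 16, 9]… (length divides ord_17(8)).
The orbit structure of x ↦ 8x mod 17: 3 orbits of sizes [8, 8, 1].
3 cycles on 17: each ℓ→(−1)^(ℓ−1), product (−1)^14 = +1.
The Jacobi symbol (8|17) = +1 (Zolotarev) agrees.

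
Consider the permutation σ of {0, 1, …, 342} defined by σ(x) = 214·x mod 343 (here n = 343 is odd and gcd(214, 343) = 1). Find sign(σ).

+1

Orbit of 295 under x↦214x: [295, 18, 79, 99, 263, 30, 246]… (length divides ord_343(214)).
π_214 has 31 disjoint cycles with lengths [21, 21, 21, 21, 21, 21, 21, 21, 21, 21, 21, 21, 21, 21, 3, 3, 3, 3, 3, 3, 3, 3, 3, 3, 3, 3, 3, 3, 3, 3, 1] on {0,…,342}.
sign(π) = (−1)^{n − #cycles} = (−1)^{343−31} = (−1)^312 = +1.
Check: (214/343) = +1 by Zolotarev.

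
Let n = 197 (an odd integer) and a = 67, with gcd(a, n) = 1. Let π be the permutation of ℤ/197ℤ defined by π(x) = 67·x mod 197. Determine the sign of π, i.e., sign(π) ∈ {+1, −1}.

Start at x=17: 17 → 154 → 74 → 33 → 44 → 190 → 122 → … (one orbit).
Decompose π into cycles: lengths [196, 1] (2 cycles, including the fixed point 0).
2 cycles on 197: each ℓ→(−1)^(ℓ−1), product (−1)^195 = -1.
Check: (67/197) = -1 by Zolotarev.

-1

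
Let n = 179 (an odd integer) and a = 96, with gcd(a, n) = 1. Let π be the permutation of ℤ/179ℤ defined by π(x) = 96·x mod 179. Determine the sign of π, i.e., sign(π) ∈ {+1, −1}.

Trace 20: π^k(20) = [20, 130, 129, 33, 125, 7, 135] for k=0..6.
π_96 has 2 disjoint cycles with lengths [178, 1] on {0,…,178}.
Σ(ℓ_i−1) = 179−2 = 177; sign = (−1)^177 = -1.
The Jacobi symbol (96|179) = -1 (Zolotarev) agrees.

-1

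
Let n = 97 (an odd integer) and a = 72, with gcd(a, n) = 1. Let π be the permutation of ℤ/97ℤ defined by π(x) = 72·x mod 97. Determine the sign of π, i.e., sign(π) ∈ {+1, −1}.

+1

Trace 93: π^k(93) = [93, 3, 22, 32, 73, 18, 35] for k=0..6.
Cycle lengths of π_72 on ℤ/97ℤ: [48, 48, 1]; 3 cycles in total.
3 cycles on 97: each ℓ→(−1)^(ℓ−1), product (−1)^94 = +1.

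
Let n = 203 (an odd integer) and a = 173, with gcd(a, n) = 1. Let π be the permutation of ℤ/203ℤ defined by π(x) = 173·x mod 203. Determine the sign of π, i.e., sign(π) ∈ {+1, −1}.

-1

Trace 202: π^k(202) = [202, 30, 115, 1, 173, 88] for k=0..5.
Cycle lengths of π_173 on ℤ/203ℤ: [6, 6, 6, 6, 6, 6, 6, 6, 6, 6, 6, 6, 6, 6, 6, 6, 6, 6, 6, 6, 6, 6, 6, 6, 6, 6, 6, 6, 6, 2, 2, 2, 2, 2, 2, 2, 2, 2, 2, 2, 2, 2, 2, 1]; 44 cycles in total.
44 cycles on 203: each ℓ→(−1)^(ℓ−1), product (−1)^159 = -1.
Zolotarev: (173|203) = -1, matching the cycle-count sign.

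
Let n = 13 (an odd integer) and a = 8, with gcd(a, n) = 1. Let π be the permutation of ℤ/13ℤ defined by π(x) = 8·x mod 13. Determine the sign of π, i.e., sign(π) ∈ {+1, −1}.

Start at x=1: 1 → 8 → 12 → 5 → 1 (one orbit).
π_8 has 4 disjoint cycles with lengths [4, 4, 4, 1] on {0,…,12}.
Σ(ℓ_i−1) = 13−4 = 9; sign = (−1)^9 = -1.
The Jacobi symbol (8|13) = -1 (Zolotarev) agrees.

-1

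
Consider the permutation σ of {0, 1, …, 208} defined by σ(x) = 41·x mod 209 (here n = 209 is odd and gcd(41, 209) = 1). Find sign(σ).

+1

Start at x=79: 79 → 104 → 84 → 100 → 129 → 64 → 116 → … (one orbit).
Decompose π into cycles: lengths [90, 90, 18, 10, 1] (5 cycles, including the fixed point 0).
5 cycles on 209: each ℓ→(−1)^(ℓ−1), product (−1)^204 = +1.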